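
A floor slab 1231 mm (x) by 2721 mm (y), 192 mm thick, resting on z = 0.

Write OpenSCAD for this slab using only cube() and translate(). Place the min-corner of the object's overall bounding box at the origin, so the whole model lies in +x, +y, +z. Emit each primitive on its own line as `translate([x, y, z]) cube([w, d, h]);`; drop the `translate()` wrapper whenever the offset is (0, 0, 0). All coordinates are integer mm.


cube([1231, 2721, 192]);


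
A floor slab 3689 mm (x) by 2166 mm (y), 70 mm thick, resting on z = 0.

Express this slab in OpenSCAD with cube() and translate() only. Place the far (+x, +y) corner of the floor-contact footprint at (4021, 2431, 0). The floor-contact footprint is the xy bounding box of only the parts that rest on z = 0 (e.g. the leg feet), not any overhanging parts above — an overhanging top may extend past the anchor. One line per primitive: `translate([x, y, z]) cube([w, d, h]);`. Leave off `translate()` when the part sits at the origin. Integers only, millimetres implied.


translate([332, 265, 0]) cube([3689, 2166, 70]);


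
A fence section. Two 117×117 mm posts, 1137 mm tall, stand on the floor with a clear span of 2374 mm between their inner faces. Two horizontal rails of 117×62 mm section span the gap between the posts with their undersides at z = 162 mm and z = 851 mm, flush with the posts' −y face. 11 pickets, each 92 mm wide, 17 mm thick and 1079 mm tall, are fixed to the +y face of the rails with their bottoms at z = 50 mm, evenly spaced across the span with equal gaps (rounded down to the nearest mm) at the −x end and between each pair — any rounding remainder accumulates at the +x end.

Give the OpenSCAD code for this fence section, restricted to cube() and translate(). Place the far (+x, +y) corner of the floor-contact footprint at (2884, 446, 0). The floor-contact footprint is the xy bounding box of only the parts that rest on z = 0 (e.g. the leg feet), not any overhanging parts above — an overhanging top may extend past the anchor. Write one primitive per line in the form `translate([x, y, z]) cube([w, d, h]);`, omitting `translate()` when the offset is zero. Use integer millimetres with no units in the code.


translate([276, 329, 0]) cube([117, 117, 1137]);
translate([2767, 329, 0]) cube([117, 117, 1137]);
translate([393, 329, 162]) cube([2374, 117, 62]);
translate([393, 329, 851]) cube([2374, 117, 62]);
translate([506, 446, 50]) cube([92, 17, 1079]);
translate([711, 446, 50]) cube([92, 17, 1079]);
translate([916, 446, 50]) cube([92, 17, 1079]);
translate([1121, 446, 50]) cube([92, 17, 1079]);
translate([1326, 446, 50]) cube([92, 17, 1079]);
translate([1531, 446, 50]) cube([92, 17, 1079]);
translate([1736, 446, 50]) cube([92, 17, 1079]);
translate([1941, 446, 50]) cube([92, 17, 1079]);
translate([2146, 446, 50]) cube([92, 17, 1079]);
translate([2351, 446, 50]) cube([92, 17, 1079]);
translate([2556, 446, 50]) cube([92, 17, 1079]);


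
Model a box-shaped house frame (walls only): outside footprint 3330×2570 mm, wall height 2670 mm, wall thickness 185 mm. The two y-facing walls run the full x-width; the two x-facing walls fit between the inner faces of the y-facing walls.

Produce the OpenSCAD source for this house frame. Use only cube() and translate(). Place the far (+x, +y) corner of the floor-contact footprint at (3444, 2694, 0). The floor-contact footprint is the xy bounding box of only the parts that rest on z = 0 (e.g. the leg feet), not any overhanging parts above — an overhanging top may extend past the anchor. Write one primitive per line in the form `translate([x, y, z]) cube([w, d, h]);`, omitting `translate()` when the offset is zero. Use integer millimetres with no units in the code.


translate([114, 124, 0]) cube([3330, 185, 2670]);
translate([114, 2509, 0]) cube([3330, 185, 2670]);
translate([114, 309, 0]) cube([185, 2200, 2670]);
translate([3259, 309, 0]) cube([185, 2200, 2670]);


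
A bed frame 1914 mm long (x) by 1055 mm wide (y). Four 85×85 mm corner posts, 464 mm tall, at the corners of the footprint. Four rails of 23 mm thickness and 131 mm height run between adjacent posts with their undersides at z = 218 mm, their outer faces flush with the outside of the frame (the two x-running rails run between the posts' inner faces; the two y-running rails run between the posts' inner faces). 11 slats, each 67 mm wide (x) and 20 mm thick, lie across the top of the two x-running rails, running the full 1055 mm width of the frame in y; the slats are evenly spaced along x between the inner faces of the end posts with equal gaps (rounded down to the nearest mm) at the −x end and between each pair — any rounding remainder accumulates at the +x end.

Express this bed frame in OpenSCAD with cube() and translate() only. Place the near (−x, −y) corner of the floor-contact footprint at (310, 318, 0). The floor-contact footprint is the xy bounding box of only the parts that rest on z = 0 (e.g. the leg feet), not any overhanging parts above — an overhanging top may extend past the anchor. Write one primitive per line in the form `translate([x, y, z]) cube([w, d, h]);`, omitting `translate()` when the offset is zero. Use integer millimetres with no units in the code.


// slat z = rail_z + rail_h = 218 + 131 = 349
// slat gap = ⌊(1744 − 11·67) / 12⌋ = 83
translate([310, 318, 0]) cube([85, 85, 464]);
translate([310, 1288, 0]) cube([85, 85, 464]);
translate([2139, 318, 0]) cube([85, 85, 464]);
translate([2139, 1288, 0]) cube([85, 85, 464]);
translate([395, 318, 218]) cube([1744, 23, 131]);
translate([395, 1350, 218]) cube([1744, 23, 131]);
translate([310, 403, 218]) cube([23, 885, 131]);
translate([2201, 403, 218]) cube([23, 885, 131]);
translate([478, 318, 349]) cube([67, 1055, 20]);
translate([628, 318, 349]) cube([67, 1055, 20]);
translate([778, 318, 349]) cube([67, 1055, 20]);
translate([928, 318, 349]) cube([67, 1055, 20]);
translate([1078, 318, 349]) cube([67, 1055, 20]);
translate([1228, 318, 349]) cube([67, 1055, 20]);
translate([1378, 318, 349]) cube([67, 1055, 20]);
translate([1528, 318, 349]) cube([67, 1055, 20]);
translate([1678, 318, 349]) cube([67, 1055, 20]);
translate([1828, 318, 349]) cube([67, 1055, 20]);
translate([1978, 318, 349]) cube([67, 1055, 20]);


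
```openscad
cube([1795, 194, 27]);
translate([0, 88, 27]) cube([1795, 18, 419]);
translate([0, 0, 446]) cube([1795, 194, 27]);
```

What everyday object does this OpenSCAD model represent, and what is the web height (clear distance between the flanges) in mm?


An I-beam. The web height is 419 mm.

Two wide flanges with a thin centred web — an I-beam. Overall 473 mm minus two 27 mm flanges gives a web of 473 − 2·27 = 419 mm.


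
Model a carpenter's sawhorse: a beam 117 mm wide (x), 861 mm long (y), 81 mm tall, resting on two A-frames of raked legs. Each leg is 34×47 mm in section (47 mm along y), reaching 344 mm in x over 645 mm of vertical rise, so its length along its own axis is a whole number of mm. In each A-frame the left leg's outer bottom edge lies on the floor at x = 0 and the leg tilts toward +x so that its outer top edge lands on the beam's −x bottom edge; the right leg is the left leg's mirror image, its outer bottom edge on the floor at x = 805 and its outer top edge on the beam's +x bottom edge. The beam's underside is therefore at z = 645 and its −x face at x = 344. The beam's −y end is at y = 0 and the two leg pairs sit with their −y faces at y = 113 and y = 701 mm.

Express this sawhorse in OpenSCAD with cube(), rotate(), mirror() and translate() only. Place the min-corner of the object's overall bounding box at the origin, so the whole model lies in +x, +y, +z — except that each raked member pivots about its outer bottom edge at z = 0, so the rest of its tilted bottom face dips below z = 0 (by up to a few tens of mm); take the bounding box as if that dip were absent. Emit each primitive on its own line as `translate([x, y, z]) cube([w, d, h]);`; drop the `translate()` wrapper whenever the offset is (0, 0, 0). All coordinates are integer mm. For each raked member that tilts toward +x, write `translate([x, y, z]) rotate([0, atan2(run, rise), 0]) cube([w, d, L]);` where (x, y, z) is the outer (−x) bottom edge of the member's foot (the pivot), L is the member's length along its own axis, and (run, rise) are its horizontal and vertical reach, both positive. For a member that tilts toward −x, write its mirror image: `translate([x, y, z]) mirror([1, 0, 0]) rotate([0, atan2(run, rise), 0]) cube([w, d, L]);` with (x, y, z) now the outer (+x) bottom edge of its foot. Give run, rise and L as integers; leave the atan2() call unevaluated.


// leg length = √(344² + 645²) = 731
// right-leg outer foot x = 2·344 + 117 = 805
// beam min-corner = (344, 0, 645)
translate([344, 0, 645]) cube([117, 861, 81]);
translate([0, 113, 0]) rotate([0, atan2(344, 645), 0]) cube([34, 47, 731]);
translate([805, 113, 0]) mirror([1, 0, 0]) rotate([0, atan2(344, 645), 0]) cube([34, 47, 731]);
translate([0, 701, 0]) rotate([0, atan2(344, 645), 0]) cube([34, 47, 731]);
translate([805, 701, 0]) mirror([1, 0, 0]) rotate([0, atan2(344, 645), 0]) cube([34, 47, 731]);


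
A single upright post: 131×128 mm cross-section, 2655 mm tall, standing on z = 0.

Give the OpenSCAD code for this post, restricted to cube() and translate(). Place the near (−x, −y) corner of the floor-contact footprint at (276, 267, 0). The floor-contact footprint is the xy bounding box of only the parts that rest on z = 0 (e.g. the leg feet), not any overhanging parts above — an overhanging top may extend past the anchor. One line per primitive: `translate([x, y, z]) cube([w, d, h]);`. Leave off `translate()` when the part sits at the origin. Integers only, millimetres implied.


translate([276, 267, 0]) cube([131, 128, 2655]);


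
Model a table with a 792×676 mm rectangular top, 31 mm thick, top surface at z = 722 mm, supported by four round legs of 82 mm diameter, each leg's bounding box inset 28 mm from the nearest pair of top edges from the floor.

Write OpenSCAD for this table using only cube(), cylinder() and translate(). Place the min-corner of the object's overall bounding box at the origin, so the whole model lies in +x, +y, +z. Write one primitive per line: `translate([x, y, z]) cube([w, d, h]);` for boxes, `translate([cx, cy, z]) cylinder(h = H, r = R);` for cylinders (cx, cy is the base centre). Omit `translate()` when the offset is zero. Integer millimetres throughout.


translate([0, 0, 691]) cube([792, 676, 31]);
translate([69, 69, 0]) cylinder(h = 691, r = 41);
translate([723, 69, 0]) cylinder(h = 691, r = 41);
translate([69, 607, 0]) cylinder(h = 691, r = 41);
translate([723, 607, 0]) cylinder(h = 691, r = 41);


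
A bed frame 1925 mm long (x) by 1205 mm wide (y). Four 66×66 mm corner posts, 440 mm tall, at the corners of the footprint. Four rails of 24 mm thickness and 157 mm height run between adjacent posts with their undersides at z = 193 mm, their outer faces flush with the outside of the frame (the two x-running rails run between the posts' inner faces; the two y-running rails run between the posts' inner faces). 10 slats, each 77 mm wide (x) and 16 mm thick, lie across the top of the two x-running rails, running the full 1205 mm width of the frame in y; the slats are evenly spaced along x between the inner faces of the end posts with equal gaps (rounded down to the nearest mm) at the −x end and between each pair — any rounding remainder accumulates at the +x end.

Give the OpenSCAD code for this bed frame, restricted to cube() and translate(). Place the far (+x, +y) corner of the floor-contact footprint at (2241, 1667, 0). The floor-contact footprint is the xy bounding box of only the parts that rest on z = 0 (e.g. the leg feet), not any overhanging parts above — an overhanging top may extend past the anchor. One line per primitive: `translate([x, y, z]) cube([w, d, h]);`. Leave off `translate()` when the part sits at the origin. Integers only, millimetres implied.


translate([316, 462, 0]) cube([66, 66, 440]);
translate([316, 1601, 0]) cube([66, 66, 440]);
translate([2175, 462, 0]) cube([66, 66, 440]);
translate([2175, 1601, 0]) cube([66, 66, 440]);
translate([382, 462, 193]) cube([1793, 24, 157]);
translate([382, 1643, 193]) cube([1793, 24, 157]);
translate([316, 528, 193]) cube([24, 1073, 157]);
translate([2217, 528, 193]) cube([24, 1073, 157]);
translate([475, 462, 350]) cube([77, 1205, 16]);
translate([645, 462, 350]) cube([77, 1205, 16]);
translate([815, 462, 350]) cube([77, 1205, 16]);
translate([985, 462, 350]) cube([77, 1205, 16]);
translate([1155, 462, 350]) cube([77, 1205, 16]);
translate([1325, 462, 350]) cube([77, 1205, 16]);
translate([1495, 462, 350]) cube([77, 1205, 16]);
translate([1665, 462, 350]) cube([77, 1205, 16]);
translate([1835, 462, 350]) cube([77, 1205, 16]);
translate([2005, 462, 350]) cube([77, 1205, 16]);


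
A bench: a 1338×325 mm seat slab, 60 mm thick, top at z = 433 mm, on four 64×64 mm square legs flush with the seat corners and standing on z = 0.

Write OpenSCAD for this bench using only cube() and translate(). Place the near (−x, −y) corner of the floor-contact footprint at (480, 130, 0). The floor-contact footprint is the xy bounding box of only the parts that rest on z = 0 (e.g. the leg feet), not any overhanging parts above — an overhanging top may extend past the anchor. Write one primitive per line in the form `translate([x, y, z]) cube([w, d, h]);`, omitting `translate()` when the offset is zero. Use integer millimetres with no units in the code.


translate([480, 130, 373]) cube([1338, 325, 60]);
translate([480, 130, 0]) cube([64, 64, 373]);
translate([480, 391, 0]) cube([64, 64, 373]);
translate([1754, 130, 0]) cube([64, 64, 373]);
translate([1754, 391, 0]) cube([64, 64, 373]);


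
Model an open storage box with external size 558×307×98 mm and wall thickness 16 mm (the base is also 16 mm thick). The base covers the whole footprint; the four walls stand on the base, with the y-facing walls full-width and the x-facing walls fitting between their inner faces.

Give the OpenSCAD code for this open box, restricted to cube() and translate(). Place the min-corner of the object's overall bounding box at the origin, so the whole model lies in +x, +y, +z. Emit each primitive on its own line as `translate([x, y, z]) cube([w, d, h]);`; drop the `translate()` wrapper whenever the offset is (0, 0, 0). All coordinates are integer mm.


cube([558, 307, 16]);
translate([0, 0, 16]) cube([558, 16, 82]);
translate([0, 291, 16]) cube([558, 16, 82]);
translate([0, 16, 16]) cube([16, 275, 82]);
translate([542, 16, 16]) cube([16, 275, 82]);


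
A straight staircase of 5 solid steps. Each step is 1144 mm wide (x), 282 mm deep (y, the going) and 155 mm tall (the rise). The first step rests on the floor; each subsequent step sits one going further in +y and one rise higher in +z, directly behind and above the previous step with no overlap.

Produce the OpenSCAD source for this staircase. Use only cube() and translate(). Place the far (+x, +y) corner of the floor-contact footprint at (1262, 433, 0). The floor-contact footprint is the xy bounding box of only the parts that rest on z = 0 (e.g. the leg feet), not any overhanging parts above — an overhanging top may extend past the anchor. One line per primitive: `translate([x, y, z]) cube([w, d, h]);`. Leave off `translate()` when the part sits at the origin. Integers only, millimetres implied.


translate([118, 151, 0]) cube([1144, 282, 155]);
translate([118, 433, 155]) cube([1144, 282, 155]);
translate([118, 715, 310]) cube([1144, 282, 155]);
translate([118, 997, 465]) cube([1144, 282, 155]);
translate([118, 1279, 620]) cube([1144, 282, 155]);


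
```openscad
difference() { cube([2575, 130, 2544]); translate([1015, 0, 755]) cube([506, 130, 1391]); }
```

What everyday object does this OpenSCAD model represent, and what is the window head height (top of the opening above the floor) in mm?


A wall with a window opening. The window head height is 2146 mm.

A wall with a rectangular opening subtracted — a window. Sill at z = 755, opening 1391 mm tall, so the head is at 755 + 1391 = 2146 mm.


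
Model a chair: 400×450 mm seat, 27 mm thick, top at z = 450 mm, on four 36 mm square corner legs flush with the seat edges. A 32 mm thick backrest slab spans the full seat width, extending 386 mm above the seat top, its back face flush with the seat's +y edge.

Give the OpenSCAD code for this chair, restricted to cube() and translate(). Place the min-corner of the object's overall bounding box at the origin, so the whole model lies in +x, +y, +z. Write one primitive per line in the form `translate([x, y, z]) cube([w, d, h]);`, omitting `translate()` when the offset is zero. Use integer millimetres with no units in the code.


// leg_h = 450 - 27 = 423
translate([0, 0, 423]) cube([400, 450, 27]);
cube([36, 36, 423]);
translate([364, 0, 0]) cube([36, 36, 423]);
translate([0, 414, 0]) cube([36, 36, 423]);
translate([364, 414, 0]) cube([36, 36, 423]);
translate([0, 418, 450]) cube([400, 32, 386]);


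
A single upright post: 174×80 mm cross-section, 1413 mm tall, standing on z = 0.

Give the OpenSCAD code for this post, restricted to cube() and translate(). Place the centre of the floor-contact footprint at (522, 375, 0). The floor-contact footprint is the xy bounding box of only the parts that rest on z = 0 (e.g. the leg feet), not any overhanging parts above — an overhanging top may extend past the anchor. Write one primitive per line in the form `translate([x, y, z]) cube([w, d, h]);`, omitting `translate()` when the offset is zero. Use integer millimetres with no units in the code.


translate([435, 335, 0]) cube([174, 80, 1413]);


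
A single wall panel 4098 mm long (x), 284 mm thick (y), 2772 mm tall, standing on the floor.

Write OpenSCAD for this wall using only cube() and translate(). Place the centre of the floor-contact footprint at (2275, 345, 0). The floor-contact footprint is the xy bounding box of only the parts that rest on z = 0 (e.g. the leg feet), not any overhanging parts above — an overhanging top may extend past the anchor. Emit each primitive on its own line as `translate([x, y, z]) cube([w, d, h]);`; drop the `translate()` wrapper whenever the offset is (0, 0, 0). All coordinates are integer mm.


translate([226, 203, 0]) cube([4098, 284, 2772]);


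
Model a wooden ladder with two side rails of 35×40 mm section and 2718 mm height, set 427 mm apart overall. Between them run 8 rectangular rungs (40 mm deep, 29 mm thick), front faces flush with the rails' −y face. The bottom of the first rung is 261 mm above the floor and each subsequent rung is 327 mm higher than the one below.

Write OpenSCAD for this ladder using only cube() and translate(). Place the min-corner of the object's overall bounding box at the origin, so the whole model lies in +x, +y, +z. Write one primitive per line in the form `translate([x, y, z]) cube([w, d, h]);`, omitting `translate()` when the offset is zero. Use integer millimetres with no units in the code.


cube([35, 40, 2718]);
translate([392, 0, 0]) cube([35, 40, 2718]);
translate([35, 0, 261]) cube([357, 40, 29]);
translate([35, 0, 588]) cube([357, 40, 29]);
translate([35, 0, 915]) cube([357, 40, 29]);
translate([35, 0, 1242]) cube([357, 40, 29]);
translate([35, 0, 1569]) cube([357, 40, 29]);
translate([35, 0, 1896]) cube([357, 40, 29]);
translate([35, 0, 2223]) cube([357, 40, 29]);
translate([35, 0, 2550]) cube([357, 40, 29]);


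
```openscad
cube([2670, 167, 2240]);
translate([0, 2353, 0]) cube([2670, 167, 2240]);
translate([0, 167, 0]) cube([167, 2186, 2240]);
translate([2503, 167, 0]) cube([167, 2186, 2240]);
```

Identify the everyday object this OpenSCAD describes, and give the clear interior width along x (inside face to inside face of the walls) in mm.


A house (or room) frame. The interior width is 2336 mm.

Four 2240 mm walls enclosing a rectangle with no floor or roof — a room or house frame. Outside width is 2670 mm and wall thickness is 167 mm, so the interior width is 2670 − 2 × 167 = 2336 mm.


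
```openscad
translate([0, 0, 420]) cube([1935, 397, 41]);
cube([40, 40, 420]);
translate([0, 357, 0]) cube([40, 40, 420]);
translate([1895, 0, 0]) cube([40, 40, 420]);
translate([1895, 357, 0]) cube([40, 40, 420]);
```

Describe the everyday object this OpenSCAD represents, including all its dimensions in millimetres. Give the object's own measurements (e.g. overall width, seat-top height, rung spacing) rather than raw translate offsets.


A long wooden bench with a 1935 mm (x) × 397 mm (y) seat, 41 mm thick, its top surface 461 mm above the floor. Four 40 mm square legs at the seat corners, flush with the edges, run from z = 0 to the seat underside.


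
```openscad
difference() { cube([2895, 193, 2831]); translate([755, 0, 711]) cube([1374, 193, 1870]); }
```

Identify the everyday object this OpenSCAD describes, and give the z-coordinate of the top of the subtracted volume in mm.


A wall with a window opening. The window head height is 2581 mm.

A wall with a rectangular opening subtracted — a window. Sill at z = 711, opening 1870 mm tall, so the head is at 711 + 1870 = 2581 mm.


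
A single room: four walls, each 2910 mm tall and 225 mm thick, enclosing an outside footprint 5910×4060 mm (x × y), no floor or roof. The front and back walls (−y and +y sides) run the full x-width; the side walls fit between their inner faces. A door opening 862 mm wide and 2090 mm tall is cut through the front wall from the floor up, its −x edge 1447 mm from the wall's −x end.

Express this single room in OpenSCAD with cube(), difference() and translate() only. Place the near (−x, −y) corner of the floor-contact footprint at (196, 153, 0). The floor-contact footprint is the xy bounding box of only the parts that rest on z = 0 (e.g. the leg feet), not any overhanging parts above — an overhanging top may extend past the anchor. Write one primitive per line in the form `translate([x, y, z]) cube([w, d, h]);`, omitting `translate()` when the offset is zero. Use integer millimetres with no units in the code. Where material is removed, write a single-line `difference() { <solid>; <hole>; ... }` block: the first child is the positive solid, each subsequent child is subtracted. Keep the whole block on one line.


difference() { translate([196, 153, 0]) cube([5910, 225, 2910]); translate([1643, 153, 0]) cube([862, 225, 2090]); }
translate([196, 3988, 0]) cube([5910, 225, 2910]);
translate([196, 378, 0]) cube([225, 3610, 2910]);
translate([5881, 378, 0]) cube([225, 3610, 2910]);


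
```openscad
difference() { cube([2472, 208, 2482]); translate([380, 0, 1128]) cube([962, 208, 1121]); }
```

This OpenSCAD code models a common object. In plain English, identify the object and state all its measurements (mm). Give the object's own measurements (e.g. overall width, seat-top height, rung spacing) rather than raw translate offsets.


A wall 2472 mm long (x), 208 mm thick (y), 2482 mm tall, with a rectangular window opening cut through it. The opening is 962 mm wide and 1121 mm tall; its sill is at z = 1128 mm and its near (−x) edge is 380 mm from the wall's −x end. The opening passes through the full wall thickness.


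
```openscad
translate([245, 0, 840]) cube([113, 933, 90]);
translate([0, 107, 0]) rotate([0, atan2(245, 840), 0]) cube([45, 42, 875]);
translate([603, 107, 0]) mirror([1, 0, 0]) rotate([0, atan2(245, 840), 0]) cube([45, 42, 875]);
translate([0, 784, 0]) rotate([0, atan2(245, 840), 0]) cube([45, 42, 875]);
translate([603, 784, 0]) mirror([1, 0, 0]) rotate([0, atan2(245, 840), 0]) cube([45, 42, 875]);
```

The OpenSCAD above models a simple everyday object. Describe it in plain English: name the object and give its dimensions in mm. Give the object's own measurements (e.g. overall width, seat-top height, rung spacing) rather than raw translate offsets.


A sawhorse. A 113×933×90 mm beam (x, y, z) sits on two A-frame leg pairs. Each pair is two raked legs of 45×42 mm section (42 mm along y) splaying symmetrically in x. Each leg rises 840 mm vertically over 245 mm of horizontal reach and is 875 mm long along its own axis. Every leg's outer bottom edge rests on the floor and its outer top edge meets a bottom edge of the beam — the left legs (tilting toward +x) meet the beam's −x bottom edge, the right legs (their mirror images, tilting toward −x) meet its +x bottom edge — so the leg tops tuck under the beam, the beam's underside is 840 mm above the floor, and the feet are 603 mm apart outside-to-outside with the beam centred between them. The two leg pairs are set in 107 mm from either end of the beam.


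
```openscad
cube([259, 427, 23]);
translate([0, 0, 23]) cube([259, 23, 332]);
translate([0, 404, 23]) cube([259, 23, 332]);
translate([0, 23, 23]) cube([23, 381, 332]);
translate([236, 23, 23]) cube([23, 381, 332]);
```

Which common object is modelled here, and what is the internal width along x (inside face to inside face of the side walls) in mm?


An open box. The internal width is 213 mm.

A 259×427 base slab with four walls standing on it — an open box. The base is 259 mm wide and the walls are 23 mm thick, so the internal width is 259 − 2 × 23 = 213 mm.


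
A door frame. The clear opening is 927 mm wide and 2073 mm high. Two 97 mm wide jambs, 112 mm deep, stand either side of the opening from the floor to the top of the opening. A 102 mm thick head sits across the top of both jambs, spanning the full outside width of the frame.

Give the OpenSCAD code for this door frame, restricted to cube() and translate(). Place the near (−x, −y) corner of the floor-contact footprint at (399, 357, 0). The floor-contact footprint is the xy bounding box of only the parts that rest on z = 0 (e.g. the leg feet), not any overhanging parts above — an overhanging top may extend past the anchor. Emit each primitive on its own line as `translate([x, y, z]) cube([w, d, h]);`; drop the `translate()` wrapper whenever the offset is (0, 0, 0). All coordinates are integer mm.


translate([399, 357, 0]) cube([97, 112, 2073]);
translate([1423, 357, 0]) cube([97, 112, 2073]);
translate([399, 357, 2073]) cube([1121, 112, 102]);


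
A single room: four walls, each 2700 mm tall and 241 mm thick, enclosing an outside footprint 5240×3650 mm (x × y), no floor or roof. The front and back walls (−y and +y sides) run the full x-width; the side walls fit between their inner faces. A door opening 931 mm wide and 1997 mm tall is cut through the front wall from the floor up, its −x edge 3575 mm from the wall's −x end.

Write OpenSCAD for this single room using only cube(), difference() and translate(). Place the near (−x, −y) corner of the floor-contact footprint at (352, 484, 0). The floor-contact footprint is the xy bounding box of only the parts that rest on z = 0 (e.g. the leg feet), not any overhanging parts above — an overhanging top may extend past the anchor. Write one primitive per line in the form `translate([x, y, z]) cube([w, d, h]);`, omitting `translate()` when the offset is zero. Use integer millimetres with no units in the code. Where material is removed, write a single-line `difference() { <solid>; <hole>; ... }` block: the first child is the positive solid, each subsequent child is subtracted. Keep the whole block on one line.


difference() { translate([352, 484, 0]) cube([5240, 241, 2700]); translate([3927, 484, 0]) cube([931, 241, 1997]); }
translate([352, 3893, 0]) cube([5240, 241, 2700]);
translate([352, 725, 0]) cube([241, 3168, 2700]);
translate([5351, 725, 0]) cube([241, 3168, 2700]);


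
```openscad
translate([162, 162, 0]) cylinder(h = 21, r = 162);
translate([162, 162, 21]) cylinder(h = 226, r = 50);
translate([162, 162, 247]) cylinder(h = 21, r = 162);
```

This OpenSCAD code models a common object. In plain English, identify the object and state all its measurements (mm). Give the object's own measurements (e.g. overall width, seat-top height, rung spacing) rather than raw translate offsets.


A spool: two coaxial disc flanges of radius 162 mm and thickness 21 mm, joined by a core cylinder of radius 50 mm and height 226 mm. The lower flange rests on z = 0 and the three cylinders share a vertical axis.


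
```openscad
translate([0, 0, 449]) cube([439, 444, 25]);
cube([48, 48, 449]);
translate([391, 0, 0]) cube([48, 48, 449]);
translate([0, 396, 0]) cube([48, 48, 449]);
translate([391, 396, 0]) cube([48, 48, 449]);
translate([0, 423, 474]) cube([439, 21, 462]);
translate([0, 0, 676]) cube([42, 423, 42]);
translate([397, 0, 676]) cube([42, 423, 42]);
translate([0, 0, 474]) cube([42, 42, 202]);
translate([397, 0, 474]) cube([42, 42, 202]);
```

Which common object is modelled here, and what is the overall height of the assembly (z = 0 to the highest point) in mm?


A chair. The overall height is 936 mm.

A slab on four corner posts with a tall panel at the back — a chair. The seat slab sits at z = 449 with thickness 25, and the 462 mm backrest starts at the seat top, so the overall height is 449 + 25 + 462 = 936 mm.


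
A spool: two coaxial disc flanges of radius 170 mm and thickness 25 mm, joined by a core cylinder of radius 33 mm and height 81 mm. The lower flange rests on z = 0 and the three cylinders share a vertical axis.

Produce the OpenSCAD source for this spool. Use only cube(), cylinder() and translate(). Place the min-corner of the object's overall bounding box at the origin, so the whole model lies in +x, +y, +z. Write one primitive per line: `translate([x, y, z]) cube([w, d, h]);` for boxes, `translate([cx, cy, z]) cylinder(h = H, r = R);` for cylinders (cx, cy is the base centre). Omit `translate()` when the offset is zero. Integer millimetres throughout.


translate([170, 170, 0]) cylinder(h = 25, r = 170);
translate([170, 170, 25]) cylinder(h = 81, r = 33);
translate([170, 170, 106]) cylinder(h = 25, r = 170);


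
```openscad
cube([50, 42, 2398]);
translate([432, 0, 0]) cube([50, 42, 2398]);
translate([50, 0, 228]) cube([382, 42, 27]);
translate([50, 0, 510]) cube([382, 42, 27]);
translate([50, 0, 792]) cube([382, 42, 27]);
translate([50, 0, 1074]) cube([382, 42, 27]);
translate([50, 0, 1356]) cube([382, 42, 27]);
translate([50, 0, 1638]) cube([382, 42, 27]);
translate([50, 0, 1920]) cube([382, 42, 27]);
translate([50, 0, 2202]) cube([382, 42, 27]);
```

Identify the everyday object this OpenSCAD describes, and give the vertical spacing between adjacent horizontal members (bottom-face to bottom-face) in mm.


A ladder. The rung spacing is 282 mm.

Two tall 50×42 posts with 8 short bars between them — a ladder. Adjacent rungs sit at z = 228 and z = 510, so the spacing is 510 − 228 = 282 mm.


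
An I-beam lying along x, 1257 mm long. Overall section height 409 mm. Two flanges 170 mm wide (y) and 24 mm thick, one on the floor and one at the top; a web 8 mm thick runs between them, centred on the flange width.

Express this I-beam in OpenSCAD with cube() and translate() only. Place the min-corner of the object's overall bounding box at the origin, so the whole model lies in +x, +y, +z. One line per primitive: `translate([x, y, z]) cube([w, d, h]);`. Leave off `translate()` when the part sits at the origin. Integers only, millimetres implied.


cube([1257, 170, 24]);
translate([0, 81, 24]) cube([1257, 8, 361]);
translate([0, 0, 385]) cube([1257, 170, 24]);


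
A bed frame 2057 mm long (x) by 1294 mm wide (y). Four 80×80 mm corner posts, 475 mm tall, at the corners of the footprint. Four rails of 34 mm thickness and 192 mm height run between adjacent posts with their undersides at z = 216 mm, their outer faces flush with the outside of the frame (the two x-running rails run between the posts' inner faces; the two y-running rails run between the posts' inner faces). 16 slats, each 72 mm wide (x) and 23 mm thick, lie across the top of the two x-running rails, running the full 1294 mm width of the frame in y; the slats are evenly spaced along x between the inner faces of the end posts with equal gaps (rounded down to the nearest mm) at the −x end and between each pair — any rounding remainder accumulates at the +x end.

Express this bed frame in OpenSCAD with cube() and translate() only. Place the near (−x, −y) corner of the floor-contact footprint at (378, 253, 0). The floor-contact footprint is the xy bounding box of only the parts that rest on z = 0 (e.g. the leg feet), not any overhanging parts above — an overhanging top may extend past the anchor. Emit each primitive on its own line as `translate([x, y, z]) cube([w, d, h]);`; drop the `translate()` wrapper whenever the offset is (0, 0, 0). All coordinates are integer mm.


translate([378, 253, 0]) cube([80, 80, 475]);
translate([378, 1467, 0]) cube([80, 80, 475]);
translate([2355, 253, 0]) cube([80, 80, 475]);
translate([2355, 1467, 0]) cube([80, 80, 475]);
translate([458, 253, 216]) cube([1897, 34, 192]);
translate([458, 1513, 216]) cube([1897, 34, 192]);
translate([378, 333, 216]) cube([34, 1134, 192]);
translate([2401, 333, 216]) cube([34, 1134, 192]);
translate([501, 253, 408]) cube([72, 1294, 23]);
translate([616, 253, 408]) cube([72, 1294, 23]);
translate([731, 253, 408]) cube([72, 1294, 23]);
translate([846, 253, 408]) cube([72, 1294, 23]);
translate([961, 253, 408]) cube([72, 1294, 23]);
translate([1076, 253, 408]) cube([72, 1294, 23]);
translate([1191, 253, 408]) cube([72, 1294, 23]);
translate([1306, 253, 408]) cube([72, 1294, 23]);
translate([1421, 253, 408]) cube([72, 1294, 23]);
translate([1536, 253, 408]) cube([72, 1294, 23]);
translate([1651, 253, 408]) cube([72, 1294, 23]);
translate([1766, 253, 408]) cube([72, 1294, 23]);
translate([1881, 253, 408]) cube([72, 1294, 23]);
translate([1996, 253, 408]) cube([72, 1294, 23]);
translate([2111, 253, 408]) cube([72, 1294, 23]);
translate([2226, 253, 408]) cube([72, 1294, 23]);


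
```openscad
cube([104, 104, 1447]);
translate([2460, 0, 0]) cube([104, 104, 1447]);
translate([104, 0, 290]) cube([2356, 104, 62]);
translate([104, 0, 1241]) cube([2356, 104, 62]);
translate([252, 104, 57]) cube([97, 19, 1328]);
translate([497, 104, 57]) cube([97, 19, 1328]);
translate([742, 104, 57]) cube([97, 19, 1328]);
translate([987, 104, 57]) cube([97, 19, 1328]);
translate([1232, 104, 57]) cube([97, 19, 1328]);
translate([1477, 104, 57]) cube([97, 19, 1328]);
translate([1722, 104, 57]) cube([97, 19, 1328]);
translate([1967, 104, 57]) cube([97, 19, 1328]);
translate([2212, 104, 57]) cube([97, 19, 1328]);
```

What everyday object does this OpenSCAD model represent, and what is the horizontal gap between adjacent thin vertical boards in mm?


A fence section. The picket gap is 148 mm.

Two posts, two rails, 9 pickets — a fence section. Span 2356 mm holds 9 pickets of 97 mm with 10 equal gaps: ⌊(2356 − 9·97) / 10⌋ = 148 mm.


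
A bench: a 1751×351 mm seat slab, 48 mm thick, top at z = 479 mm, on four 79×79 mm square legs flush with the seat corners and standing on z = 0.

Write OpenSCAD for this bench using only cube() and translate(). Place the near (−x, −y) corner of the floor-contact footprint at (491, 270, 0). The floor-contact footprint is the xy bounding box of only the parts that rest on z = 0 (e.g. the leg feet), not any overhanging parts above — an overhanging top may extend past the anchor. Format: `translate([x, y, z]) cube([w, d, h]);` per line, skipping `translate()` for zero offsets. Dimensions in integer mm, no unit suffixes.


translate([491, 270, 431]) cube([1751, 351, 48]);
translate([491, 270, 0]) cube([79, 79, 431]);
translate([491, 542, 0]) cube([79, 79, 431]);
translate([2163, 270, 0]) cube([79, 79, 431]);
translate([2163, 542, 0]) cube([79, 79, 431]);


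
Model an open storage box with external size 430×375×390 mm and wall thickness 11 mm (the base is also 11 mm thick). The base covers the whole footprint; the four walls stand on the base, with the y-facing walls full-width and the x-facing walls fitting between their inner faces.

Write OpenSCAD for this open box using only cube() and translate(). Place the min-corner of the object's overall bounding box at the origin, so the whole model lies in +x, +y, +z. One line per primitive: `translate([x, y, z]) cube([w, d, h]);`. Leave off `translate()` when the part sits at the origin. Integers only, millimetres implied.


cube([430, 375, 11]);
translate([0, 0, 11]) cube([430, 11, 379]);
translate([0, 364, 11]) cube([430, 11, 379]);
translate([0, 11, 11]) cube([11, 353, 379]);
translate([419, 11, 11]) cube([11, 353, 379]);


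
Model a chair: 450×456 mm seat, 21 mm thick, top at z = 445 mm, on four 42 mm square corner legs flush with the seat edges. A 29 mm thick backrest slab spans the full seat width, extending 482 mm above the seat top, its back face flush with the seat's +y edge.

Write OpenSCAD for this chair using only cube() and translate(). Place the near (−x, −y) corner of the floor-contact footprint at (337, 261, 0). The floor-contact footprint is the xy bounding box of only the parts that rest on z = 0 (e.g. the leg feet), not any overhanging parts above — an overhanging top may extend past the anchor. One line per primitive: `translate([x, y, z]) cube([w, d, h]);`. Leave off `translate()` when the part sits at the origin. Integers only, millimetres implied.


translate([337, 261, 424]) cube([450, 456, 21]);
translate([337, 261, 0]) cube([42, 42, 424]);
translate([745, 261, 0]) cube([42, 42, 424]);
translate([337, 675, 0]) cube([42, 42, 424]);
translate([745, 675, 0]) cube([42, 42, 424]);
translate([337, 688, 445]) cube([450, 29, 482]);


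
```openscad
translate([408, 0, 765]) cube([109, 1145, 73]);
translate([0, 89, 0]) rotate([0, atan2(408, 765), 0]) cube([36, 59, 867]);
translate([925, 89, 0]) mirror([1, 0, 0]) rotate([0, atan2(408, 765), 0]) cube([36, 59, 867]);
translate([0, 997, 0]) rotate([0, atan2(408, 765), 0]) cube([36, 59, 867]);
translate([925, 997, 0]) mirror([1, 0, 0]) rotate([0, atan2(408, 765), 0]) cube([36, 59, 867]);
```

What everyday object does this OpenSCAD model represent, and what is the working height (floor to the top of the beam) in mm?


A sawhorse. The overall height is 838 mm.

A beam across two mirrored pairs of raked legs — a sawhorse. The beam's underside is at z = 765 (matching the legs' vertical rise in atan2(408, 765)) and the beam is 73 mm tall, so its top is at 765 + 73 = 838 mm. The raked legs top out at the beam's underside, so that is the highest point.


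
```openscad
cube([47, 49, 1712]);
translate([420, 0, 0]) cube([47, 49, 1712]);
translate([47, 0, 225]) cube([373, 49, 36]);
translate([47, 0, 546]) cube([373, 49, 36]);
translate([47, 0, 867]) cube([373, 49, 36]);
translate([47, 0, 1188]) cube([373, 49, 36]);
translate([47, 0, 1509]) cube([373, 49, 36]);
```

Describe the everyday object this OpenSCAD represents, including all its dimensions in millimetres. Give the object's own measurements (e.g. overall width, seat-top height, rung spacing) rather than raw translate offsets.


A straight ladder. Two 47×49 mm vertical rails, 1712 mm tall, stand 467 mm apart (outside-to-outside) with their front faces coplanar on the −y side. 5 rungs, each 49 mm deep and 36 mm tall, span between the inner faces of the rails, front faces flush with the rails. The lowest rung's underside is at z = 225 mm and rungs are spaced 321 mm apart (underside to underside).


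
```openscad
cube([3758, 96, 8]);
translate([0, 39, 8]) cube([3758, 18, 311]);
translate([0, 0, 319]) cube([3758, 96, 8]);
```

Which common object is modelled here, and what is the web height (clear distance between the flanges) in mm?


An I-beam. The web height is 311 mm.

Two wide flanges with a thin centred web — an I-beam. Overall 327 mm minus two 8 mm flanges gives a web of 327 − 2·8 = 311 mm.


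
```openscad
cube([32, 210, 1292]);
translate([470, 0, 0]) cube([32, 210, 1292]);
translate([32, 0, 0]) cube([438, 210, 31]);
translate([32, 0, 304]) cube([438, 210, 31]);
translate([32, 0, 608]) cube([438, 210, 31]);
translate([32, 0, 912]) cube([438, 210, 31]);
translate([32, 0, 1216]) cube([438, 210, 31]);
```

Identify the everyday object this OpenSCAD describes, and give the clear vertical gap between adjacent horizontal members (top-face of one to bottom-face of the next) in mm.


A bookshelf. The clear shelf gap is 273 mm.

Two tall side panels with 5 horizontal boards between them — a bookshelf. The first two shelf undersides are at z = 0 and z = 304; with shelf thickness 31, the clear gap is 304 − 0 − 31 = 273 mm.
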